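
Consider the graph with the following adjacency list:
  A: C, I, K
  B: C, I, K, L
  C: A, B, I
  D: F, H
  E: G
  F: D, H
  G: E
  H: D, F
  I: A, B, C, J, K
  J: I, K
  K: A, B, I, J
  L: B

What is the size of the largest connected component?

7

Starting from E we can reach E, G. That is one component of size 2.
Starting from D we can reach D, F, H. That is one component of size 3.
Starting from A we can reach A, B, C, I, J, K, L. That is one component of size 7.
The largest has 7 vertices.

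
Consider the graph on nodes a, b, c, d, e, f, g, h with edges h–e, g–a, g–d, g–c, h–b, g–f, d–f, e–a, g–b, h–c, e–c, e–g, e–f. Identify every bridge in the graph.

none

The edges on the cycle e-g-d-f-e are not bridges since each lies on that cycle.
Every edge lies on some cycle, so there are no bridges.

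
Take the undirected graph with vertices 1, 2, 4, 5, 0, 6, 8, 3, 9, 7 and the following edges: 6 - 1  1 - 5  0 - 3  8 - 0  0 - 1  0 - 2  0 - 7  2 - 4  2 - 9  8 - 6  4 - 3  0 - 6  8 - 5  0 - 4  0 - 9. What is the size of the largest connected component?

10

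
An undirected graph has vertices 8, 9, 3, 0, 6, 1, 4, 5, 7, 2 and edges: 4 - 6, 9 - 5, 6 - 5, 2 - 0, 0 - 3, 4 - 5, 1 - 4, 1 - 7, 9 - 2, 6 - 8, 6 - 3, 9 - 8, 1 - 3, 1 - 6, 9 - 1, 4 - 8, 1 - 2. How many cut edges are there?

1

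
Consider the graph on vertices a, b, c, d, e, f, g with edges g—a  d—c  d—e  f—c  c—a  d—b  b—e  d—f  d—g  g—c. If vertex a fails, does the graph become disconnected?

No

Deleting a leaves 1 component (was 1) (its neighbors c, g remain connected to each other), so a is not a cut vertex.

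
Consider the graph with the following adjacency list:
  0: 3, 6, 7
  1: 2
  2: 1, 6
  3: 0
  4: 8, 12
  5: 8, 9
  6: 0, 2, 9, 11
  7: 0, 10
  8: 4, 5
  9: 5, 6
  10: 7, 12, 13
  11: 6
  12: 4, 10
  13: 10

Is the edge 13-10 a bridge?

Yes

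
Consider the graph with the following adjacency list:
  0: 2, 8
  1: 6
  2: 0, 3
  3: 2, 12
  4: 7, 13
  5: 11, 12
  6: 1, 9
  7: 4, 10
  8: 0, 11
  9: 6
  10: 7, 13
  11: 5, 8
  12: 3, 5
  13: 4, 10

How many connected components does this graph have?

3

Starting from 1 we can reach 1, 6, 9. That is one component of size 3.
Starting from 4 we can reach 4, 7, 10, 13. That is one component of size 4.
Starting from 0 we can reach 0, 2, 3, 5, 8, 11, 12. That is one component of size 7.
Total: 3 components.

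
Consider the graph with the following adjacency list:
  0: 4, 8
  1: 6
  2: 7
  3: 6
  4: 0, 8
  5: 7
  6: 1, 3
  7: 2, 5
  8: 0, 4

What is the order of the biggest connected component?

3

Starting from 0 we can reach 0, 4, 8. That is one component of size 3.
Starting from 2 we can reach 2, 5, 7. That is one component of size 3.
Starting from 1 we can reach 1, 3, 6. That is one component of size 3.
The largest has 3 vertices.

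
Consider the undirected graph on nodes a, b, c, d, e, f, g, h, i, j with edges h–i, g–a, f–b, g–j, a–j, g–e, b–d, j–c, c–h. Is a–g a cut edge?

After removing a–g, the path a-j-g still connects them, so the edge is not a bridge.

No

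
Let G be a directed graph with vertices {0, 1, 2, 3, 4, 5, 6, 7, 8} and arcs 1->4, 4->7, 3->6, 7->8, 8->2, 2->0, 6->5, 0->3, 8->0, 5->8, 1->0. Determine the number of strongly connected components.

4

{0, 2, 3, 5, 6, 8} are all mutually reachable — one SCC of size 6.
{4} is an SCC by itself.
{7} is an SCC by itself.
{1} is an SCC by itself.
That gives 4 strongly connected components.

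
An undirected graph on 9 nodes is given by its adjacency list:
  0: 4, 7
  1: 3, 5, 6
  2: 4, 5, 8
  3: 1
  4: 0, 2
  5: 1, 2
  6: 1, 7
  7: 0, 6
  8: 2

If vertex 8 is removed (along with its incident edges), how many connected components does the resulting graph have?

1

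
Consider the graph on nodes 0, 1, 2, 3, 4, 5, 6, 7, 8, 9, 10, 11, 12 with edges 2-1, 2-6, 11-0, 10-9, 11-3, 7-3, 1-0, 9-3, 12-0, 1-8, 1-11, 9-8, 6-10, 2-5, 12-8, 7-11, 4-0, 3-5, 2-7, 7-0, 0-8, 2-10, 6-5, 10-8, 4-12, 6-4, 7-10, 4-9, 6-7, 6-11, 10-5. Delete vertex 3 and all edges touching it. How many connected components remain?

1

With 3 gone, the remaining components are: {0, 1, 2, 4, 5, 6, 7, 8, 9, 10, 11, 12}.
That is 1 component.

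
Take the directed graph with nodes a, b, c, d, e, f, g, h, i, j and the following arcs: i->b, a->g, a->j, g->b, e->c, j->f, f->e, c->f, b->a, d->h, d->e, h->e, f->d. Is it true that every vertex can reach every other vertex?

No

There is no directed path from a to i, so the graph is not strongly connected.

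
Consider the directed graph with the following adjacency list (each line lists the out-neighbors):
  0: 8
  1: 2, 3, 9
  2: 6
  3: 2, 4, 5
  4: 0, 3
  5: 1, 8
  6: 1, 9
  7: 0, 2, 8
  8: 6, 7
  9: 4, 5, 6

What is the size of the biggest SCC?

{0, 1, 2, 3, 4, 5, 6, 7, 8, 9} are all mutually reachable — one SCC of size 10.
The largest has 10 vertices.

10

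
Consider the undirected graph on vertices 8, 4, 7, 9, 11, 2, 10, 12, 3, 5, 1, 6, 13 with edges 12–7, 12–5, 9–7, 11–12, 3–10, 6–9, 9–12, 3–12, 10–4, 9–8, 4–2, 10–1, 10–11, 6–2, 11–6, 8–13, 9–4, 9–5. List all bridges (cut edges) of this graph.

1-10, 13-8, 8-9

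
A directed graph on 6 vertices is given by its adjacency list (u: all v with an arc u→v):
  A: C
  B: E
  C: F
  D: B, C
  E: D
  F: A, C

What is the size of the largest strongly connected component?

3

{A, C, F} are all mutually reachable — one SCC of size 3.
{B, D, E} are all mutually reachable — one SCC of size 3.
The largest has 3 vertices.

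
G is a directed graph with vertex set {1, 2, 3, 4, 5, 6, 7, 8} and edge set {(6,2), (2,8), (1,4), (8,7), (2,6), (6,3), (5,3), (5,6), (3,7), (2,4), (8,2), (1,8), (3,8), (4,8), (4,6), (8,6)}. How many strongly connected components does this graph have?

4

{2, 3, 4, 6, 8} are all mutually reachable — one SCC of size 5.
{5} is an SCC by itself.
{1} is an SCC by itself.
{7} is an SCC by itself.
That gives 4 strongly connected components.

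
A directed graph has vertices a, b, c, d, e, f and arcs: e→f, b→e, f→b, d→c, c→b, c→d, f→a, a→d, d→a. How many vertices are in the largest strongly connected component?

6

{a, b, c, d, e, f} are all mutually reachable — one SCC of size 6.
The largest has 6 vertices.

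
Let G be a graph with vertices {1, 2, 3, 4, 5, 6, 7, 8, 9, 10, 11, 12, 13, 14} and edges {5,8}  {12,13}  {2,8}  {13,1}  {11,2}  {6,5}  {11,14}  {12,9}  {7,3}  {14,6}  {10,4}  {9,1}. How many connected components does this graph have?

4

Starting from 4 we can reach 4, 10. That is one component of size 2.
Starting from 3 we can reach 3, 7. That is one component of size 2.
Starting from 1 we can reach 1, 9, 12, 13. That is one component of size 4.
Starting from 2 we can reach 2, 5, 6, 8, 11, 14. That is one component of size 6.
Total: 4 components.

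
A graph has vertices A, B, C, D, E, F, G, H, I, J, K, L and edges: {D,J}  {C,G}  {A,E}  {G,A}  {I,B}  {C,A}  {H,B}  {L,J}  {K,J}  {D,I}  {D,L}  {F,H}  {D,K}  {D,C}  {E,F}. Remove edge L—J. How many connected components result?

1

L and J are still connected via L-D-J, so the component count stays at 1.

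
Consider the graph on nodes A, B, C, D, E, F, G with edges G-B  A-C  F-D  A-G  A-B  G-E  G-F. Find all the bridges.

The edges on the cycle A-G-B-A are not bridges since each lies on that cycle.
But removing A-C disconnects A from C; removing F-G disconnects F from G; removing D-F disconnects D from F; removing E-G disconnects E from G — these are bridges.

A-C, D-F, E-G, F-G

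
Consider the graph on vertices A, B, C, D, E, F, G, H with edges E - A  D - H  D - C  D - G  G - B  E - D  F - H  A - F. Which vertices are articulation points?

D, G

Removing D increases the component count from 1 to 3, so D is a cut vertex.
Removing G increases the component count from 1 to 2, so G is a cut vertex.
By contrast removing F leaves 1 component; it is not a cut vertex. No other vertex is a cut vertex either.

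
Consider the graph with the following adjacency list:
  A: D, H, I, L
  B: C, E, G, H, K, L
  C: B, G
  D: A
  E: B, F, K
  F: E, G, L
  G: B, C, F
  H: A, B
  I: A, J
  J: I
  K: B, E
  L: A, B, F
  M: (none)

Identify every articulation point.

Removing A increases the component count from 2 to 4, so A is a cut vertex.
Removing I increases the component count from 2 to 3, so I is a cut vertex.
By contrast removing C leaves 2 components; it is not a cut vertex. No other vertex is a cut vertex either.

A, I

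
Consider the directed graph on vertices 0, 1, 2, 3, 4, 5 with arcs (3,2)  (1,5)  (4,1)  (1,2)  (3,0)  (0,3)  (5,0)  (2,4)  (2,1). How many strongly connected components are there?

1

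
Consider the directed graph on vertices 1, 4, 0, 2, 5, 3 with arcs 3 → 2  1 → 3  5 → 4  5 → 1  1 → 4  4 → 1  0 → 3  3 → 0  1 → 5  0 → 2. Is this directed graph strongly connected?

There is no directed path from 2 to 5, so the graph is not strongly connected.

No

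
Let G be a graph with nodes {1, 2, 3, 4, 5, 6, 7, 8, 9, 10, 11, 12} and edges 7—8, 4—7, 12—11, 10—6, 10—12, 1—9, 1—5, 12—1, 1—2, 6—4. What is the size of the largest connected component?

11

3 is isolated — a component by itself.
Starting from 1 we can reach 1, 2, 4, 5, 6, 7, 8, 9, 10, 11, 12. That is one component of size 11.
The largest has 11 vertices.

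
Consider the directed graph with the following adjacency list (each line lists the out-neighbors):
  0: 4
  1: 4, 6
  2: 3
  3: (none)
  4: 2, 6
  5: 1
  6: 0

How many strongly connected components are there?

{0, 4, 6} are all mutually reachable — one SCC of size 3.
{1} is an SCC by itself.
{2} is an SCC by itself.
{5} is an SCC by itself.
{3} is an SCC by itself.
That gives 5 strongly connected components.

5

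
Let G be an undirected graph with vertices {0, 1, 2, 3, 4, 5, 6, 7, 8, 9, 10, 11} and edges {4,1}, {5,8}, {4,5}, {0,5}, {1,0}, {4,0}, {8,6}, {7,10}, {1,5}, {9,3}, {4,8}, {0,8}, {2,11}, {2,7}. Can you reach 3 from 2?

No

The component containing 2 is {2, 7, 10, 11}, and 3 is not in it.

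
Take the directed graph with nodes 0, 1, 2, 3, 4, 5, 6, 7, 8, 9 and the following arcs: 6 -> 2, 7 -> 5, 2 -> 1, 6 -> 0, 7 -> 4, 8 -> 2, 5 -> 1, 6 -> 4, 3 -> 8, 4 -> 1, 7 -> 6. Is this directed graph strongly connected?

No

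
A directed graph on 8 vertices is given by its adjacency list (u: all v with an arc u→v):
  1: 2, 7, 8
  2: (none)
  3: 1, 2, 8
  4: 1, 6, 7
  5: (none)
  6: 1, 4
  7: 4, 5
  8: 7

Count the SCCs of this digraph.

4

{1, 4, 6, 7, 8} are all mutually reachable — one SCC of size 5.
{5} is an SCC by itself.
{2} is an SCC by itself.
{3} is an SCC by itself.
That gives 4 strongly connected components.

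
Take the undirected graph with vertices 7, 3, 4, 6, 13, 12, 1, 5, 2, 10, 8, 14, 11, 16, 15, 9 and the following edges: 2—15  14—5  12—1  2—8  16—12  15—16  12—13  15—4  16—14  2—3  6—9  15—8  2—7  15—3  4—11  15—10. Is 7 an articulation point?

No

Deleting 7 leaves 2 components (was 2), so 7 is not a cut vertex.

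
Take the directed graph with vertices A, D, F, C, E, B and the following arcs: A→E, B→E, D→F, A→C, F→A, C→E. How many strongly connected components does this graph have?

6

{C} is an SCC by itself.
{D} is an SCC by itself.
{B} is an SCC by itself.
{A} is an SCC by itself.
{F} is an SCC by itself.
(and 1 more singleton SCC)
That gives 6 strongly connected components.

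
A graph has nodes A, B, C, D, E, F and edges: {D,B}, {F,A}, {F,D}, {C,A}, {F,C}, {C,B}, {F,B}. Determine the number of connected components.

2

E is isolated — a component by itself.
Starting from A we can reach A, B, C, D, F. That is one component of size 5.
Total: 2 components.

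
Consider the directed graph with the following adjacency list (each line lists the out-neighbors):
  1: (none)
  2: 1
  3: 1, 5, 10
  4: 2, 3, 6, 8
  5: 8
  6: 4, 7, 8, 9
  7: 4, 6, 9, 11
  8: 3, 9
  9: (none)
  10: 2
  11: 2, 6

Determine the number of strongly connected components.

6

{4, 6, 7, 11} are all mutually reachable — one SCC of size 4.
{3, 5, 8} are all mutually reachable — one SCC of size 3.
{9} is an SCC by itself.
{1} is an SCC by itself.
{10} is an SCC by itself.
(and 1 more singleton SCC)
That gives 6 strongly connected components.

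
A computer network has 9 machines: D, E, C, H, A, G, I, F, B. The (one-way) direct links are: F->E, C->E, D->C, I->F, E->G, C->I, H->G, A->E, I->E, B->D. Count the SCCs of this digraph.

{A} is an SCC by itself.
{C} is an SCC by itself.
{G} is an SCC by itself.
{I} is an SCC by itself.
{H} is an SCC by itself.
(and 4 more singleton SCCs)
That gives 9 strongly connected components.

9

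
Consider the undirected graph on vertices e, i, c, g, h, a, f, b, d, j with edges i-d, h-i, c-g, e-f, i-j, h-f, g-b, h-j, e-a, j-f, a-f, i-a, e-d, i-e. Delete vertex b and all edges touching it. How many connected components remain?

2

With b gone, the remaining components are: {c, g}; {a, d, e, f, h, i, j}.
That is 2 components.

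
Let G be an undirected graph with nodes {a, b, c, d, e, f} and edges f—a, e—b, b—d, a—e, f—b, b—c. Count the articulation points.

1

Removing b increases the component count from 1 to 3, so b is a cut vertex.
By contrast removing f leaves 1 component; it is not a cut vertex. No other vertex is a cut vertex either.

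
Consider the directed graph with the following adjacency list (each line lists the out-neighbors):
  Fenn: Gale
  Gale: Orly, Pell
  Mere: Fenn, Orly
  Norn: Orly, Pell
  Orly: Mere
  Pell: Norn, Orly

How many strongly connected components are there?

{Fenn, Gale, Mere, Norn, Orly, Pell} are all mutually reachable — one SCC of size 6.
That gives 1 strongly connected component.

1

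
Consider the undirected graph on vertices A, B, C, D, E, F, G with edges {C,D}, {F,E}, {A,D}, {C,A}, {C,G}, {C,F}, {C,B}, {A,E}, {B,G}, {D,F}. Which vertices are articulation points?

C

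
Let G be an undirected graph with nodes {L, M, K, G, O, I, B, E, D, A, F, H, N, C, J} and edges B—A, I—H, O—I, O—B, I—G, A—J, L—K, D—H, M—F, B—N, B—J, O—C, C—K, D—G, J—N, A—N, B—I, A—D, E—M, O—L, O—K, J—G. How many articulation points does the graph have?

2

Removing M increases the component count from 2 to 3, so M is a cut vertex.
Removing O increases the component count from 2 to 3, so O is a cut vertex.
By contrast removing E leaves 2 components; it is not a cut vertex. No other vertex is a cut vertex either.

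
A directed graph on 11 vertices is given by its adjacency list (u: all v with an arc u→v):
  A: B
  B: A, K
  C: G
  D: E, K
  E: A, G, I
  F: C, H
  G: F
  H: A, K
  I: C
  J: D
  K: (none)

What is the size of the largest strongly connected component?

{C, F, G} are all mutually reachable — one SCC of size 3.
{A, B} are all mutually reachable — one SCC of size 2.
{J} is an SCC by itself.
{I} is an SCC by itself.
{H} is an SCC by itself.
(and 3 more singleton SCCs)
The largest has 3 vertices.

3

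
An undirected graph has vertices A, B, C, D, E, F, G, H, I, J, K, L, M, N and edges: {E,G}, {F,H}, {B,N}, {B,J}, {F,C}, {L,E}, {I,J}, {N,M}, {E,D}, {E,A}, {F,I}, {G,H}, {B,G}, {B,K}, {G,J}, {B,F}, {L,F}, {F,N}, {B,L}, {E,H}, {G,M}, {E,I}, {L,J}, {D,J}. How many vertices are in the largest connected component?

Starting from A we can reach A, B, C, D, E, F, G, H, I, J, K, L, M, N. That is one component of size 14.
The largest has 14 vertices.

14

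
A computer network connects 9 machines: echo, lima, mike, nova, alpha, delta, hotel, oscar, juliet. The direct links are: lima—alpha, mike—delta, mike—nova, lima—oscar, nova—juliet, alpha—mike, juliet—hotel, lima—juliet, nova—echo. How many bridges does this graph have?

4

The edges on the cycle lima-alpha-mike-nova-juliet-lima are not bridges since each lies on that cycle.
But removing hotel—juliet disconnects hotel from juliet; removing mike—delta disconnects mike from delta; removing lima—oscar disconnects lima from oscar; removing nova—echo disconnects nova from echo — these are bridges.
That makes 4 bridges.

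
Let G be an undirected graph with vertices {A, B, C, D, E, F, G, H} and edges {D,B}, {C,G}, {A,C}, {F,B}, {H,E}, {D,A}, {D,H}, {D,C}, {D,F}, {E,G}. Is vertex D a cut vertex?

Yes

Deleting D raises the number of components from 1 to 2, so D is a cut vertex.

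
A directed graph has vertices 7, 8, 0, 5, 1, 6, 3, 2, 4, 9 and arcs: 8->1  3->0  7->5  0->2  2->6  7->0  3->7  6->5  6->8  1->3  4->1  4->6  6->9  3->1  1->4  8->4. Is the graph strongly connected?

There is no directed path from 5 to 7, so the graph is not strongly connected.

No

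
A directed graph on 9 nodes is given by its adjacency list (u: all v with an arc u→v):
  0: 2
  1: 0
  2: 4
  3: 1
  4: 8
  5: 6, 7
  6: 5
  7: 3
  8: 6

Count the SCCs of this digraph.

1

{0, 1, 2, 3, 4, 5, 6, 7, 8} are all mutually reachable — one SCC of size 9.
That gives 1 strongly connected component.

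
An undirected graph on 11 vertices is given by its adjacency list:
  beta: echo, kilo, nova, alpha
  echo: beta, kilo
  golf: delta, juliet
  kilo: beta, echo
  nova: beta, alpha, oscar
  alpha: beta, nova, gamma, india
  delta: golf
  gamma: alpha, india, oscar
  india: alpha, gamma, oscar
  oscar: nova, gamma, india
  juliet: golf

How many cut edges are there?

2

The edges on the cycle beta-echo-kilo-beta are not bridges since each lies on that cycle.
But removing delta-golf disconnects delta from golf; removing golf-juliet disconnects golf from juliet — these are bridges.
That makes 2 bridges.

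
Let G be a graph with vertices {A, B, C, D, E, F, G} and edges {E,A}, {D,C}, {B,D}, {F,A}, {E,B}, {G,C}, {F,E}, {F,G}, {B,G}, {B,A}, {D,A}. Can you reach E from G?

From G we can reach A, B, C, D, E, F, G, which includes E.

Yes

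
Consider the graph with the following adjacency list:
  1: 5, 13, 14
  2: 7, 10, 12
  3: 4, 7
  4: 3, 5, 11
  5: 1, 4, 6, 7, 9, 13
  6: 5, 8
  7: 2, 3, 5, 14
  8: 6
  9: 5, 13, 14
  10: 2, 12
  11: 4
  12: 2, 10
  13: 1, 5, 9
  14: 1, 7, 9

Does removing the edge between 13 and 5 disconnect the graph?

After removing 13-5, the path 13-9-5 still connects them, so the edge is not a bridge.

No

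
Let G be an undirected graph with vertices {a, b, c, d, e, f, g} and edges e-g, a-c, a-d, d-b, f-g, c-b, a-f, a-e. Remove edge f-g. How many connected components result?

f and g are still connected via f-a-e-g, so the component count stays at 1.

1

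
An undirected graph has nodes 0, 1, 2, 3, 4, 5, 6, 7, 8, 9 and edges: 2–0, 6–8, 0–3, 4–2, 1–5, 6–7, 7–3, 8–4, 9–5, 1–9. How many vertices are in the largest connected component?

7

Starting from 1 we can reach 1, 5, 9. That is one component of size 3.
Starting from 0 we can reach 0, 2, 3, 4, 6, 7, 8. That is one component of size 7.
The largest has 7 vertices.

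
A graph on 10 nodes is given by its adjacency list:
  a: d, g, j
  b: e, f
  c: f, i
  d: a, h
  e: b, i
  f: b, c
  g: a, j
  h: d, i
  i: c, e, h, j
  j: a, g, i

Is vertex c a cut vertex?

Deleting c leaves 1 component (was 1) (its neighbors f, i remain connected to each other), so c is not a cut vertex.

No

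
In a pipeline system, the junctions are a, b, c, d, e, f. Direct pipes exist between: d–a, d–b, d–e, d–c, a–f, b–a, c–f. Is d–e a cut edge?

Yes

Removing d–e leaves no path between d and e: the component count goes from 1 to 2. So it is a bridge.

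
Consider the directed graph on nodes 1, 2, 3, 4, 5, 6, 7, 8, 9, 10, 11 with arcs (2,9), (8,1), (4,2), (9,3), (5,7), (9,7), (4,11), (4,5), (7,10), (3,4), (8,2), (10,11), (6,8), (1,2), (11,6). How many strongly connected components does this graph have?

1

{1, 2, 3, 4, 5, 6, 7, 8, 9, 10, 11} are all mutually reachable — one SCC of size 11.
That gives 1 strongly connected component.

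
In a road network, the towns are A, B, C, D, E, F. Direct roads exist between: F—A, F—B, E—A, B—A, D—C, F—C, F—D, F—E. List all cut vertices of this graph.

F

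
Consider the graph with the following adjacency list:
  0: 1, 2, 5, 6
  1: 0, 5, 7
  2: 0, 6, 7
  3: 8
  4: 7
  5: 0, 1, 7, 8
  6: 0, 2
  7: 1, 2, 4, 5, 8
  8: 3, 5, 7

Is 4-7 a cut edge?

Yes

Removing 4-7 leaves no path between 4 and 7: the component count goes from 1 to 2. So it is a bridge.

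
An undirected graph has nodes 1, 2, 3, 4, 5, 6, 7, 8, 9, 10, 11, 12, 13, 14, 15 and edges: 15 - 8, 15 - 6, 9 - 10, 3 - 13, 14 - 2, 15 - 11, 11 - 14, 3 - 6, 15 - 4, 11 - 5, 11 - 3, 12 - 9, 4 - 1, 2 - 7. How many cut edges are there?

The edges on the cycle 15-11-3-6-15 are not bridges since each lies on that cycle.
But removing 11 - 14 disconnects 11 from 14; removing 11 - 5 disconnects 11 from 5; removing 14 - 2 disconnects 14 from 2; removing 9 - 10 disconnects 9 from 10 — these are bridges.
In total 10 edges are bridges.

10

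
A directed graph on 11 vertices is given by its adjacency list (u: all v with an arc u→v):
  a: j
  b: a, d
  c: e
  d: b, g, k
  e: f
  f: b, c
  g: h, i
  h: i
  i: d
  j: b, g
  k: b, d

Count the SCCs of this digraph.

2

{a, b, d, g, h, i, j, k} are all mutually reachable — one SCC of size 8.
{c, e, f} are all mutually reachable — one SCC of size 3.
That gives 2 strongly connected components.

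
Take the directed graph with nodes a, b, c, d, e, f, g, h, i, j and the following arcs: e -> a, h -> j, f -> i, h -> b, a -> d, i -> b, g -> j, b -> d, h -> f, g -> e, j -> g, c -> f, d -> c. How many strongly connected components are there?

{b, c, d, f, i} are all mutually reachable — one SCC of size 5.
{g, j} are all mutually reachable — one SCC of size 2.
{h} is an SCC by itself.
{e} is an SCC by itself.
{a} is an SCC by itself.
That gives 5 strongly connected components.

5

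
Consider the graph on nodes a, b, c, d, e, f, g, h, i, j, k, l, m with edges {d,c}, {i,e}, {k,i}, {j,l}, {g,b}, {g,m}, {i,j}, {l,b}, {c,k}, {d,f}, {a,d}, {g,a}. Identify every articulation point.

d, g, i

Removing d increases the component count from 2 to 3, so d is a cut vertex.
Removing g increases the component count from 2 to 3, so g is a cut vertex.
Removing i increases the component count from 2 to 3, so i is a cut vertex.
By contrast removing a leaves 2 components; it is not a cut vertex. No other vertex is a cut vertex either.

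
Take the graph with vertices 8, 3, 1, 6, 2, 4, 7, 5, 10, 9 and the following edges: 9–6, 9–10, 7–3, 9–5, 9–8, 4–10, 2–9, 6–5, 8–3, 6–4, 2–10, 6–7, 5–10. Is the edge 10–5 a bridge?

No

After removing 10–5, the path 10-9-5 still connects them, so the edge is not a bridge.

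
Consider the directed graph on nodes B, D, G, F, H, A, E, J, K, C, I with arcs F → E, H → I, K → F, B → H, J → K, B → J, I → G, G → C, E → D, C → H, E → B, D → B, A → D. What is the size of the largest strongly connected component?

6

{B, D, E, F, J, K} are all mutually reachable — one SCC of size 6.
{C, G, H, I} are all mutually reachable — one SCC of size 4.
{A} is an SCC by itself.
The largest has 6 vertices.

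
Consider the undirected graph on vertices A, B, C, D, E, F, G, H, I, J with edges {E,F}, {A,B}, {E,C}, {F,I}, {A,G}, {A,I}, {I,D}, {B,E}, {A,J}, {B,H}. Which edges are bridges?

The edges on the cycle A-B-E-F-I-A are not bridges since each lies on that cycle.
But removing E - C disconnects E from C; removing A - J disconnects A from J; removing B - H disconnects B from H; removing A - G disconnects A from G — these are bridges.
In total 5 edges are bridges.

A-G, A-J, B-H, C-E, D-I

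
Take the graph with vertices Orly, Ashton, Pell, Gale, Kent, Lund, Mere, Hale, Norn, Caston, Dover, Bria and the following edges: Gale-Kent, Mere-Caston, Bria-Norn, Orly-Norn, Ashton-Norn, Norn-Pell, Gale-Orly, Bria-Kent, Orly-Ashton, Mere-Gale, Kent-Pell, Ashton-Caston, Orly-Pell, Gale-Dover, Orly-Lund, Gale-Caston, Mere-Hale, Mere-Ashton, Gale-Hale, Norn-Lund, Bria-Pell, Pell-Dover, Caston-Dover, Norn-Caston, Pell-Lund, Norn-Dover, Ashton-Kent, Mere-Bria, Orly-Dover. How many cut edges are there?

0

The edges on the cycle Mere-Bria-Pell-Kent-Gale-Mere are not bridges since each lies on that cycle.
Every edge lies on some cycle, so there are no bridges.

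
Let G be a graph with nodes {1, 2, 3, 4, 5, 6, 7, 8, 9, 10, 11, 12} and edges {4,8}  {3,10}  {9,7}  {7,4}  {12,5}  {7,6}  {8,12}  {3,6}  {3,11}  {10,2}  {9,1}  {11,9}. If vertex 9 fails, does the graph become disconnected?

Deleting 9 raises the number of components from 1 to 2, so 9 is a cut vertex.

Yes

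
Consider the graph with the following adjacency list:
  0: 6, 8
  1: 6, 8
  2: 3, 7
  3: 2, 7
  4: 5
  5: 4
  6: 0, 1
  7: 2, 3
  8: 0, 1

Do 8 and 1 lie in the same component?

Yes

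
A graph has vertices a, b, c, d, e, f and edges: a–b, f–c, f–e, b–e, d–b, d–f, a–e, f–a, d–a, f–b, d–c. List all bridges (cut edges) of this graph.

none

The edges on the cycle d-f-c-d are not bridges since each lies on that cycle.
Every edge lies on some cycle, so there are no bridges.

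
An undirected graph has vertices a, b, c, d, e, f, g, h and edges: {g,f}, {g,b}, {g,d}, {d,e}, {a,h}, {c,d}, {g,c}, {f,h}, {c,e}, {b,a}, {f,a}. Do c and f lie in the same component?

From c we can reach a, b, c, d, e, f, g, h, which includes f.

Yes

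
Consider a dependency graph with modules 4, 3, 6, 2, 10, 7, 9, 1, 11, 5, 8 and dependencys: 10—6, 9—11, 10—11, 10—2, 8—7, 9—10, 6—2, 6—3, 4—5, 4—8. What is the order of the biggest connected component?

6

1 is isolated — a component by itself.
Starting from 4 we can reach 4, 5, 7, 8. That is one component of size 4.
Starting from 2 we can reach 2, 3, 6, 9, 10, 11. That is one component of size 6.
The largest has 6 vertices.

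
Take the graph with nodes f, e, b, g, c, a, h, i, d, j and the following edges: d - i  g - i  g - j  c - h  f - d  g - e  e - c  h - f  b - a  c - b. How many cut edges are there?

3

The edges on the cycle g-e-c-h-f-d-i-g are not bridges since each lies on that cycle.
But removing c - b disconnects c from b; removing g - j disconnects g from j; removing a - b disconnects a from b — these are bridges.
That makes 3 bridges.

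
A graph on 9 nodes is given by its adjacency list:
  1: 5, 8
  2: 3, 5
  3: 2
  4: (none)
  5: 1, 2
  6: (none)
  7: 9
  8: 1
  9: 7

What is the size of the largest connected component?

6 is isolated — a component by itself.
4 is isolated — a component by itself.
Starting from 7 we can reach 7, 9. That is one component of size 2.
Starting from 1 we can reach 1, 2, 3, 5, 8. That is one component of size 5.
The largest has 5 vertices.

5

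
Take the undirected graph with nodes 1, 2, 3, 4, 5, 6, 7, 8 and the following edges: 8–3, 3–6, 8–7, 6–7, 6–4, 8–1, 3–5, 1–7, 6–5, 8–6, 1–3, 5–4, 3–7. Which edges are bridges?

The edges on the cycle 1-3-6-7-1 are not bridges since each lies on that cycle.
Every edge lies on some cycle, so there are no bridges.

none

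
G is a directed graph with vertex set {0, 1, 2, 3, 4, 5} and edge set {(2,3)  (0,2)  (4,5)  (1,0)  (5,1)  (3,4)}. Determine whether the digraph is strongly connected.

Yes

From 0 we can reach every vertex (0, 1, 2, 3, 4, 5), and every vertex can reach 0 (0, 1, 2, 3, 4, 5). So the whole graph is one strongly connected component.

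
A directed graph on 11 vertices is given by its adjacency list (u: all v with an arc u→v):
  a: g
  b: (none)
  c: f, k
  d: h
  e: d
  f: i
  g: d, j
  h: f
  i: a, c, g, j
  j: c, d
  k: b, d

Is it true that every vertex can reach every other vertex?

No

There is no directed path from h to e, so the graph is not strongly connected.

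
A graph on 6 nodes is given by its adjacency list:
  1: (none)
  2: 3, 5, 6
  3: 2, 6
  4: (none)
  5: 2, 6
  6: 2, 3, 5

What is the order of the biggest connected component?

1 is isolated — a component by itself.
4 is isolated — a component by itself.
Starting from 2 we can reach 2, 3, 5, 6. That is one component of size 4.
The largest has 4 vertices.

4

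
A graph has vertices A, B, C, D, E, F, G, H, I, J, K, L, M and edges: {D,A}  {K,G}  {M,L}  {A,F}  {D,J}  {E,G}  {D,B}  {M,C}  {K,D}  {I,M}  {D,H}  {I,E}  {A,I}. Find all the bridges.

A-F, B-D, C-M, D-H, D-J, I-M, L-M

The edges on the cycle K-D-A-I-E-G-K are not bridges since each lies on that cycle.
But removing L—M disconnects L from M; removing D—J disconnects D from J; removing I—M disconnects I from M; removing B—D disconnects B from D — these are bridges.
In total 7 edges are bridges.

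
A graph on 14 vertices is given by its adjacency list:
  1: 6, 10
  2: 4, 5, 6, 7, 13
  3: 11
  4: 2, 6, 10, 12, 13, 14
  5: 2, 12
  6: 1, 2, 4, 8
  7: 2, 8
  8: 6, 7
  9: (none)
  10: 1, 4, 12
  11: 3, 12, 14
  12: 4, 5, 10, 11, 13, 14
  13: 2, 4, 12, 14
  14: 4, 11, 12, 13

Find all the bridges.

11-3

The edges on the cycle 14-12-10-1-6-2-4-14 are not bridges since each lies on that cycle.
But removing 11-3 disconnects 11 from 3 — this is a bridge.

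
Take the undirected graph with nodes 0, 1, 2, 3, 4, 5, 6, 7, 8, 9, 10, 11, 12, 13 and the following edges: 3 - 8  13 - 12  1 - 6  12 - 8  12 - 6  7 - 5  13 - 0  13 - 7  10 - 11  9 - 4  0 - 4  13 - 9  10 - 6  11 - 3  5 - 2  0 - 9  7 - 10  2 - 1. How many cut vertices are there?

Removing 13 increases the component count from 1 to 2, so 13 is a cut vertex.
By contrast removing 0 leaves 1 component; it is not a cut vertex. No other vertex is a cut vertex either.

1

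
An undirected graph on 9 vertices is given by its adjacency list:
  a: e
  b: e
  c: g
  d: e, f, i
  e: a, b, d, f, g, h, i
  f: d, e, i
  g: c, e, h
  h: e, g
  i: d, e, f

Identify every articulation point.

Removing e increases the component count from 1 to 4, so e is a cut vertex.
Removing g increases the component count from 1 to 2, so g is a cut vertex.
By contrast removing h leaves 1 component; it is not a cut vertex. No other vertex is a cut vertex either.

e, g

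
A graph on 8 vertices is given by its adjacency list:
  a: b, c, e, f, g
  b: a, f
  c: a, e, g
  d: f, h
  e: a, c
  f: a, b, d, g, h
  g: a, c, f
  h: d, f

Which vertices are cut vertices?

Removing f increases the component count from 1 to 2, so f is a cut vertex.
By contrast removing b leaves 1 component; it is not a cut vertex. No other vertex is a cut vertex either.

f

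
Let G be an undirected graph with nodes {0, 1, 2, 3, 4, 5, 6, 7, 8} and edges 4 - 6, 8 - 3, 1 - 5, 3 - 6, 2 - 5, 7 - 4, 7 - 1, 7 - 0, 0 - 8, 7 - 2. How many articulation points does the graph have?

Removing 7 increases the component count from 1 to 2, so 7 is a cut vertex.
By contrast removing 6 leaves 1 component; it is not a cut vertex. No other vertex is a cut vertex either.

1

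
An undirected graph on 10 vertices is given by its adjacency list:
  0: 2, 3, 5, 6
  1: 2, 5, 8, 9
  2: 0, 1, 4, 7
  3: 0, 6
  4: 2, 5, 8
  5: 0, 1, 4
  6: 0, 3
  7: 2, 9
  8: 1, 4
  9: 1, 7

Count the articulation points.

1

Removing 0 increases the component count from 1 to 2, so 0 is a cut vertex.
By contrast removing 3 leaves 1 component; it is not a cut vertex. No other vertex is a cut vertex either.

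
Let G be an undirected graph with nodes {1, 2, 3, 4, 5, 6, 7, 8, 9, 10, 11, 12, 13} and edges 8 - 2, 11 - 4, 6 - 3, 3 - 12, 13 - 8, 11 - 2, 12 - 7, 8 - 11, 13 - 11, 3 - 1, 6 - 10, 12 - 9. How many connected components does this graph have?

5 is isolated — a component by itself.
Starting from 2 we can reach 2, 4, 8, 11, 13. That is one component of size 5.
Starting from 1 we can reach 1, 3, 6, 7, 9, 10, 12. That is one component of size 7.
Total: 3 components.

3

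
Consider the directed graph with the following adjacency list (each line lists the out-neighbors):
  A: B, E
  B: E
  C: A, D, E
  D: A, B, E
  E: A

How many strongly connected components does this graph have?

{A, B, E} are all mutually reachable — one SCC of size 3.
{D} is an SCC by itself.
{C} is an SCC by itself.
That gives 3 strongly connected components.

3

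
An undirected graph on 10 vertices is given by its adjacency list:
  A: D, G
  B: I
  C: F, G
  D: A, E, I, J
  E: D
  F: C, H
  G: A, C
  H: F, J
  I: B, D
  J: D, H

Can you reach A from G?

From G we can reach A, B, C, D, E, F, G, H, I, J, which includes A.

Yes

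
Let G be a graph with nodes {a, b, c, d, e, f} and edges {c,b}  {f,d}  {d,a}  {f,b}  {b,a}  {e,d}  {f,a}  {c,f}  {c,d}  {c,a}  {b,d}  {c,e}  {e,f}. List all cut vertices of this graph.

Removing b, for instance, still leaves 1 component. No single vertex removal increases the component count — the graph has no articulation points.

none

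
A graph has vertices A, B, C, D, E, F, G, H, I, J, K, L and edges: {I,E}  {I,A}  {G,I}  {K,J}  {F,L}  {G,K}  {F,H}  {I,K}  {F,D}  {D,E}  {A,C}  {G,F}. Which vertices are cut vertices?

Removing A increases the component count from 2 to 3, so A is a cut vertex.
Removing F increases the component count from 2 to 4, so F is a cut vertex.
Removing I increases the component count from 2 to 3, so I is a cut vertex.
Likewise K is a cut vertex.
By contrast removing C leaves 2 components; it is not a cut vertex. No other vertex is a cut vertex either.

A, F, I, K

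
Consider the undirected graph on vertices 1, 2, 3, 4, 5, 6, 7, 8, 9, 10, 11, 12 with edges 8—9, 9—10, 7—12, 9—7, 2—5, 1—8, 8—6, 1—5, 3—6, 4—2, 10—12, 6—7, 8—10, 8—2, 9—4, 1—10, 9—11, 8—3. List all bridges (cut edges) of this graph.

11-9

The edges on the cycle 9-7-12-10-9 are not bridges since each lies on that cycle.
But removing 9—11 disconnects 9 from 11 — this is a bridge.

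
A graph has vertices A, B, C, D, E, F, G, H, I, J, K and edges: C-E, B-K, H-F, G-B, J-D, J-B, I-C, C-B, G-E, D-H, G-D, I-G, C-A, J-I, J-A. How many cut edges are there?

3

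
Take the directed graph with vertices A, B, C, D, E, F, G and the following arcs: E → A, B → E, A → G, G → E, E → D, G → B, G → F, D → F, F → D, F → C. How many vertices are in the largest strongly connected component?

4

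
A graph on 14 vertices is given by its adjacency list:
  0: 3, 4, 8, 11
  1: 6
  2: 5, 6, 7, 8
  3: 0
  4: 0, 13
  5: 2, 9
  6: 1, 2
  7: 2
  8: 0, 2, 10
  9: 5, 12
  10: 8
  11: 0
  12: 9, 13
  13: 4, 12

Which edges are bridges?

The edges on the cycle 4-13-12-9-5-2-8-0-4 are not bridges since each lies on that cycle.
But removing 11-0 disconnects 11 from 0; removing 6-1 disconnects 6 from 1; removing 10-8 disconnects 10 from 8; removing 7-2 disconnects 7 from 2 — these are bridges.
In total 6 edges are bridges.

0-11, 0-3, 1-6, 10-8, 2-6, 2-7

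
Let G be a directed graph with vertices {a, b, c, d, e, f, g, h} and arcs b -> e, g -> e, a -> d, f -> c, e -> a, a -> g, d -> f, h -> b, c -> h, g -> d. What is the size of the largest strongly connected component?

8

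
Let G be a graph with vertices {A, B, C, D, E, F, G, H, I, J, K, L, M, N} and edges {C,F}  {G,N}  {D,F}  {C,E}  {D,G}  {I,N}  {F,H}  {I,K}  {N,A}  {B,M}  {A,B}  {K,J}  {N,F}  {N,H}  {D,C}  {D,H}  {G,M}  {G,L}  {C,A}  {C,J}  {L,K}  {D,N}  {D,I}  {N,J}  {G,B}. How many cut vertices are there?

Removing C increases the component count from 1 to 2, so C is a cut vertex.
By contrast removing A leaves 1 component; it is not a cut vertex. No other vertex is a cut vertex either.

1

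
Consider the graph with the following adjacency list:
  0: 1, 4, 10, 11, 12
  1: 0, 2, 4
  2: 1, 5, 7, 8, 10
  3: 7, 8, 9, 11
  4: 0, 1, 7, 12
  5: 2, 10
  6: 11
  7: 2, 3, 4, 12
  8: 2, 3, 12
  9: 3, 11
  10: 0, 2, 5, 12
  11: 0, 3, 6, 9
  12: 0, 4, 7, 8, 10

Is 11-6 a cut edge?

Yes

Removing 11-6 leaves no path between 11 and 6: the component count goes from 1 to 2. So it is a bridge.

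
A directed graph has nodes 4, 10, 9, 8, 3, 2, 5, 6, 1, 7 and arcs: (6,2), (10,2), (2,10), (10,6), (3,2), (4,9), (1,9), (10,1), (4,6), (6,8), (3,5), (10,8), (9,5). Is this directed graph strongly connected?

No

There is no directed path from 3 to 4, so the graph is not strongly connected.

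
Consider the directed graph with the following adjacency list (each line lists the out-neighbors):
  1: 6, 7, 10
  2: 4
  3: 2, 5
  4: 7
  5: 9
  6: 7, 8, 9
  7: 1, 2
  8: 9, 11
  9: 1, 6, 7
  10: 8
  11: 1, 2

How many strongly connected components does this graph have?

{1, 2, 4, 6, 7, 8, 9, 10, 11} are all mutually reachable — one SCC of size 9.
{5} is an SCC by itself.
{3} is an SCC by itself.
That gives 3 strongly connected components.

3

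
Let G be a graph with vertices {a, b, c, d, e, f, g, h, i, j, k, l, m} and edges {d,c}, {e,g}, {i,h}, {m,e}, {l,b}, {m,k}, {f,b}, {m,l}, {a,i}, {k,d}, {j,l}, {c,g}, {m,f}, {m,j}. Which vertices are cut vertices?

i, m

Removing i increases the component count from 2 to 3, so i is a cut vertex.
Removing m increases the component count from 2 to 3, so m is a cut vertex.
By contrast removing g leaves 2 components; it is not a cut vertex. No other vertex is a cut vertex either.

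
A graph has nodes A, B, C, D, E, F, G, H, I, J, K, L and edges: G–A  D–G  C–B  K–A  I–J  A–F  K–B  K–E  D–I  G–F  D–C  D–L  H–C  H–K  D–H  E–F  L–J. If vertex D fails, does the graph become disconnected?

Yes

Deleting D raises the number of components from 1 to 2, so D is a cut vertex.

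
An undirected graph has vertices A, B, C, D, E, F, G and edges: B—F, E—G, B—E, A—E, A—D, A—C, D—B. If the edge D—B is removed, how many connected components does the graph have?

D and B are still connected via D-A-E-B, so the component count stays at 1.

1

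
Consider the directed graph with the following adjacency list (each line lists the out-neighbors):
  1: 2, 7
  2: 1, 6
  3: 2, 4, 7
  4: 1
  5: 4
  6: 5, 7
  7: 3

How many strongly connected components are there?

{1, 2, 3, 4, 5, 6, 7} are all mutually reachable — one SCC of size 7.
That gives 1 strongly connected component.

1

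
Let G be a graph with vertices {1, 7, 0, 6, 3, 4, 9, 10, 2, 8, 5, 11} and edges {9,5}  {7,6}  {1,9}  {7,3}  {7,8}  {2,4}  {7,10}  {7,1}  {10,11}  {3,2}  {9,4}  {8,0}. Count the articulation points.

4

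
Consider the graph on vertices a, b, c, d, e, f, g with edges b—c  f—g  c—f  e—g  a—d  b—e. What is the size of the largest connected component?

Starting from a we can reach a, d. That is one component of size 2.
Starting from b we can reach b, c, e, f, g. That is one component of size 5.
The largest has 5 vertices.

5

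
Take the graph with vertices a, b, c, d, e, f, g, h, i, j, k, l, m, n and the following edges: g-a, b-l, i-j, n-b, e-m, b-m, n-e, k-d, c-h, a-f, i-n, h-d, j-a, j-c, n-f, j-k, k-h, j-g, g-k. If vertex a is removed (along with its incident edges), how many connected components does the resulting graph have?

1

With a gone, the remaining components are: {b, c, d, e, f, g, h, i, j, k, l, m, n}.
That is 1 component.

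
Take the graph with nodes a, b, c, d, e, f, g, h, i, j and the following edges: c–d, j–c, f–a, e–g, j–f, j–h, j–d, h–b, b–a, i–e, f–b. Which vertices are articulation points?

e, j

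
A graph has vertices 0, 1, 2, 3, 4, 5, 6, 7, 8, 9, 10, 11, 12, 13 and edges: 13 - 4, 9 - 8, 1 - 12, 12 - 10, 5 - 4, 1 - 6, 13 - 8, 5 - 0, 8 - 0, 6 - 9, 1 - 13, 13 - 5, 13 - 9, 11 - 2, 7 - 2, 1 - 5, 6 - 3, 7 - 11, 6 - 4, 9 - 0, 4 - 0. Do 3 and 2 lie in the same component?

No

The component containing 3 is {0, 1, 3, 4, 5, 6, 8, 9, 10, 12, 13}, and 2 is not in it.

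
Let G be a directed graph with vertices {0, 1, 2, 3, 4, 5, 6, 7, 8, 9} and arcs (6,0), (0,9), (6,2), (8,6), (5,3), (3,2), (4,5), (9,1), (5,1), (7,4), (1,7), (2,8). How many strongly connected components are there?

1

{0, 1, 2, 3, 4, 5, 6, 7, 8, 9} are all mutually reachable — one SCC of size 10.
That gives 1 strongly connected component.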